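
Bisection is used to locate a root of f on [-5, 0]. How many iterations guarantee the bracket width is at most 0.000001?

Width after n steps is 5/2^n. Need 2^n ≥ 5/0.000001 = 5000000.
2^22 = 4194304 < 5000000 ≤ 2^23 = 8388608, so n = 23.

23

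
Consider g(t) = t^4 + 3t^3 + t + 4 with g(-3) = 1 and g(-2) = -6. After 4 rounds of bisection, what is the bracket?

[-3, -2.9375]

g(-2.5) = -6.3125 < 0, so the root lies in [-3, -2.5]
g(-2.75) = -3.949219 < 0, so the root lies in [-3, -2.75]
g(-2.875) = -1.845459 < 0, so the root lies in [-3, -2.875]
g(-2.9375) = -0.5217 < 0, so the root lies in [-3, -2.9375]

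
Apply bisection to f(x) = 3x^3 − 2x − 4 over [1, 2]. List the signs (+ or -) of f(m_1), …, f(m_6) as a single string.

+-++--

x = 1.5 gives f = 3.125, positive; keep [1, 1.5]
x = 1.25 gives f = -0.640625, negative; keep [1.25, 1.5]
x = 1.375 gives f = 1.048828, positive; keep [1.25, 1.375]
x = 1.3125 gives f = 0.158, positive; keep [1.25, 1.3125]
x = 1.28125 gives f = -0.2526, negative; keep [1.28125, 1.3125]
x = 1.296875 gives f = -0.0502, negative; keep [1.296875, 1.3125]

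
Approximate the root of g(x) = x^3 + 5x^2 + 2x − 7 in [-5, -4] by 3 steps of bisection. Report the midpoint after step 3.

midpoint -4.5: g = -5.875 < 0 → [-4.5, -4]
midpoint -4.25: g = -1.953125 < 0 → [-4.25, -4]
midpoint -4.125: g = -0.361328 < 0 → [-4.125, -4]

-4.125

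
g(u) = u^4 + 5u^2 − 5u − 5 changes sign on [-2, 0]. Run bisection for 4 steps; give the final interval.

g(-1) = 6 > 0, so the root lies in [-1, 0]
g(-0.5) = -1.1875 < 0, so the root lies in [-1, -0.5]
g(-0.75) = 1.878906 > 0, so the root lies in [-0.75, -0.5]
g(-0.625) = 0.2307 > 0, so the root lies in [-0.625, -0.5]

[-0.625, -0.5]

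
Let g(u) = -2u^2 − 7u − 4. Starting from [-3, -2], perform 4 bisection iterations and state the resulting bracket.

[-2.8125, -2.75]

midpoint -2.5: g = 1 > 0 → [-3, -2.5]
midpoint -2.75: g = 0.125 > 0 → [-3, -2.75]
midpoint -2.875: g = -0.40625 < 0 → [-2.875, -2.75]
midpoint -2.8125: g = -0.1328 < 0 → [-2.8125, -2.75]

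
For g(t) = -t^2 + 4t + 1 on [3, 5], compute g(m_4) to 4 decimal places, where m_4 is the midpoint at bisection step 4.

midpoint 4: g = 1 > 0 → [4, 5]
midpoint 4.5: g = -1.25 < 0 → [4, 4.5]
midpoint 4.25: g = -0.0625 < 0 → [4, 4.25]
midpoint 4.125: g = 0.4844 > 0 → [4.125, 4.25]

0.4844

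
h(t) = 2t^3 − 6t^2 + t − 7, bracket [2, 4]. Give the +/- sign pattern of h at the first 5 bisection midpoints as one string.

h(3) = -4 < 0, so the root lies in [3, 4]
h(3.5) = 8.75 > 0, so the root lies in [3, 3.5]
h(3.25) = 1.53125 > 0, so the root lies in [3, 3.25]
h(3.125) = -1.4336 < 0, so the root lies in [3.125, 3.25]
h(3.1875) = -0.0024 < 0, so the root lies in [3.1875, 3.25]

-++--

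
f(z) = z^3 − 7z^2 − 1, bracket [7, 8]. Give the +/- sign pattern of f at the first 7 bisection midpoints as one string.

z = 7.5 gives f = 27.125, positive; keep [7, 7.5]
z = 7.25 gives f = 12.140625, positive; keep [7, 7.25]
z = 7.125 gives f = 5.345703, positive; keep [7, 7.125]
z = 7.0625 gives f = 2.1174, positive; keep [7, 7.0625]
z = 7.03125 gives f = 0.545, positive; keep [7, 7.03125]
z = 7.015625 gives f = -0.231, negative; keep [7.015625, 7.03125]
z = 7.0234375 gives f = 0.1561, positive; keep [7.015625, 7.0234375]

+++++-+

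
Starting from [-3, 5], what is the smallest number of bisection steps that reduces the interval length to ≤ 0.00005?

18

Width after n steps is 8/2^n. Need 2^n ≥ 8/0.00005 = 160000.
2^17 = 131072 < 160000 ≤ 2^18 = 262144, so n = 18.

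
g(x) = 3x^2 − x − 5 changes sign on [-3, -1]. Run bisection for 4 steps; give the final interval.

x = -2 gives g = 9, positive; keep [-2, -1]
x = -1.5 gives g = 3.25, positive; keep [-1.5, -1]
x = -1.25 gives g = 0.9375, positive; keep [-1.25, -1]
x = -1.125 gives g = -0.0781, negative; keep [-1.25, -1.125]

[-1.25, -1.125]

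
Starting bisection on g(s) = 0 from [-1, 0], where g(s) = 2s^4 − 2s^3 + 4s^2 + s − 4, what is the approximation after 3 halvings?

-0.875

m = -0.5, g(m) = -3.125 (−); new bracket [-1, -0.5]
m = -0.75, g(m) = -1.023438 (−); new bracket [-1, -0.75]
m = -0.875, g(m) = 0.699707 (+); new bracket [-0.875, -0.75]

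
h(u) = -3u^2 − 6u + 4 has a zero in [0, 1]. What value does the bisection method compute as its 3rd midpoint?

0.625

u = 0.5 gives h = 0.25, positive; keep [0.5, 1]
u = 0.75 gives h = -2.1875, negative; keep [0.5, 0.75]
u = 0.625 gives h = -0.921875, negative; keep [0.5, 0.625]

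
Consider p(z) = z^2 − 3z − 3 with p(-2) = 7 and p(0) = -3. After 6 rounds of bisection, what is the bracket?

[-0.8125, -0.78125]

p(-1) = 1 > 0, so the root lies in [-1, 0]
p(-0.5) = -1.25 < 0, so the root lies in [-1, -0.5]
p(-0.75) = -0.1875 < 0, so the root lies in [-1, -0.75]
p(-0.875) = 0.3906 > 0, so the root lies in [-0.875, -0.75]
p(-0.8125) = 0.0977 > 0, so the root lies in [-0.8125, -0.75]
p(-0.78125) = -0.0459 < 0, so the root lies in [-0.8125, -0.78125]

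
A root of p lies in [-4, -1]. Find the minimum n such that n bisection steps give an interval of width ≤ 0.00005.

16

Width after n steps is 3/2^n. Need 2^n ≥ 3/0.00005 = 60000.
2^15 = 32768 < 60000 ≤ 2^16 = 65536, so n = 16.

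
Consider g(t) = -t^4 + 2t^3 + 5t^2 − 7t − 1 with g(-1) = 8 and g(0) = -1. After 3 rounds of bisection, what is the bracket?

t = -0.5 gives g = 3.4375, positive; keep [-0.5, 0]
t = -0.25 gives g = 1.027344, positive; keep [-0.25, 0]
t = -0.125 gives g = -0.051025, negative; keep [-0.25, -0.125]

[-0.25, -0.125]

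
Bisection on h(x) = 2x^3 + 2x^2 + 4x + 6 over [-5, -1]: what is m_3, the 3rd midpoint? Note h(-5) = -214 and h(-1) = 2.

m = -3, h(m) = -42 (−); new bracket [-3, -1]
m = -2, h(m) = -10 (−); new bracket [-2, -1]
m = -1.5, h(m) = -2.25 (−); new bracket [-1.5, -1]

-1.5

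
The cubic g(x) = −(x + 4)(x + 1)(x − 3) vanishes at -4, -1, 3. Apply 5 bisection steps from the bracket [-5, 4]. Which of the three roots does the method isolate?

3

m = -0.5, g(m) = 6.125 (+); new bracket [-0.5, 4]
m = 1.75, g(m) = 19.765625 (+); new bracket [1.75, 4]
m = 2.875, g(m) = 3.330078 (+); new bracket [2.875, 4]
m = 3.4375, g(m) = -14.4392 (−); new bracket [2.875, 3.4375]
m = 3.15625, g(m) = -4.6474 (−); new bracket [2.875, 3.15625]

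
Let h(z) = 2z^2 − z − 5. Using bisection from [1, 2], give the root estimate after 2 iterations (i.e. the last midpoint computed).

1.75

h(1.5) = -2 < 0, so the root lies in [1.5, 2]
h(1.75) = -0.625 < 0, so the root lies in [1.75, 2]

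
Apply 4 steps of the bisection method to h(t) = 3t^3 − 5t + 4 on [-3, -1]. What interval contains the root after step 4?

midpoint -2: h = -10 < 0 → [-2, -1]
midpoint -1.5: h = 1.375 > 0 → [-2, -1.5]
midpoint -1.75: h = -3.328125 < 0 → [-1.75, -1.5]
midpoint -1.625: h = -0.748 < 0 → [-1.625, -1.5]

[-1.625, -1.5]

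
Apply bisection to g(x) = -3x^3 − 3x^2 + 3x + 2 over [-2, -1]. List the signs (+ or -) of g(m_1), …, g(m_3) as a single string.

midpoint -1.5: g = 0.875 > 0 → [-1.5, -1]
midpoint -1.25: g = -0.578125 < 0 → [-1.5, -1.25]
midpoint -1.375: g = 0.001953 > 0 → [-1.375, -1.25]

+-+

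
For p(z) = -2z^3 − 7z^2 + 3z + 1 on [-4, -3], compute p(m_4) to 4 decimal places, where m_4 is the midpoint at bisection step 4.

-1.3530

p(-3.5) = -9.5 < 0, so the root lies in [-4, -3.5]
p(-3.75) = -3.21875 < 0, so the root lies in [-4, -3.75]
p(-3.875) = 0.636719 > 0, so the root lies in [-3.875, -3.75]
p(-3.8125) = -1.353 < 0, so the root lies in [-3.875, -3.8125]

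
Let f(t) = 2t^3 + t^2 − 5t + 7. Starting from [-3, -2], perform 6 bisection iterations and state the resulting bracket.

f(-2.5) = -5.5 < 0, so the root lies in [-2.5, -2]
f(-2.25) = 0.53125 > 0, so the root lies in [-2.5, -2.25]
f(-2.375) = -2.277344 < 0, so the root lies in [-2.375, -2.25]
f(-2.3125) = -0.8228 < 0, so the root lies in [-2.3125, -2.25]
f(-2.28125) = -0.1334 < 0, so the root lies in [-2.28125, -2.25]
f(-2.265625) = 0.202 > 0, so the root lies in [-2.28125, -2.265625]

[-2.28125, -2.265625]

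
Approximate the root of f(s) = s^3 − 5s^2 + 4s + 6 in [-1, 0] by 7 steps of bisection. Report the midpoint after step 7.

-0.7265625

s = -0.5 gives f = 2.625, positive; keep [-1, -0.5]
s = -0.75 gives f = -0.234375, negative; keep [-0.75, -0.5]
s = -0.625 gives f = 1.302734, positive; keep [-0.75, -0.625]
s = -0.6875 gives f = 0.5618, positive; keep [-0.75, -0.6875]
s = -0.71875 gives f = 0.1707, positive; keep [-0.75, -0.71875]
s = -0.734375 gives f = -0.0301, negative; keep [-0.734375, -0.71875]
s = -0.7265625 gives f = 0.0707, positive; keep [-0.734375, -0.7265625]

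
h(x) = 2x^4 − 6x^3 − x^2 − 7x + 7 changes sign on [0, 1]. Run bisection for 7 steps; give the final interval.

h(0.5) = 2.625 > 0, so the root lies in [0.5, 1]
h(0.75) = -0.710938 < 0, so the root lies in [0.5, 0.75]
h(0.625) = 1.074707 > 0, so the root lies in [0.625, 0.75]
h(0.6875) = 0.2119 > 0, so the root lies in [0.6875, 0.75]
h(0.71875) = -0.2419 < 0, so the root lies in [0.6875, 0.71875]
h(0.703125) = -0.0131 < 0, so the root lies in [0.6875, 0.703125]
h(0.6953125) = 0.0999 > 0, so the root lies in [0.6953125, 0.703125]

[0.6953125, 0.703125]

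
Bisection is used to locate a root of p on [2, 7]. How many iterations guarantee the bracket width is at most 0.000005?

20

Width after n steps is 5/2^n. Need 2^n ≥ 5/0.000005 = 1000000.
2^19 = 524288 < 1000000 ≤ 2^20 = 1048576, so n = 20.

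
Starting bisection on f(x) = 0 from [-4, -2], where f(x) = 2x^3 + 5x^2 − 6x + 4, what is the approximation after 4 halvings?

-3.625

midpoint -3: f = 13 > 0 → [-4, -3]
midpoint -3.5: f = 0.5 > 0 → [-4, -3.5]
midpoint -3.75: f = -8.65625 < 0 → [-3.75, -3.5]
midpoint -3.625: f = -3.8164 < 0 → [-3.625, -3.5]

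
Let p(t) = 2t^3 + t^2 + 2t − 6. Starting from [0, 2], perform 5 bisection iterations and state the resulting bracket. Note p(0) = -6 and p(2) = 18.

[1.0625, 1.125]

m = 1, p(m) = -1 (−); new bracket [1, 2]
m = 1.5, p(m) = 6 (+); new bracket [1, 1.5]
m = 1.25, p(m) = 1.96875 (+); new bracket [1, 1.25]
m = 1.125, p(m) = 0.3633 (+); new bracket [1, 1.125]
m = 1.0625, p(m) = -0.3472 (−); new bracket [1.0625, 1.125]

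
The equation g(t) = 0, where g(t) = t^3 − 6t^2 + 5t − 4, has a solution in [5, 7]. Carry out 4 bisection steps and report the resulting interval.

[5.125, 5.25]

g(6) = 26 > 0, so the root lies in [5, 6]
g(5.5) = 8.375 > 0, so the root lies in [5, 5.5]
g(5.25) = 1.578125 > 0, so the root lies in [5, 5.25]
g(5.125) = -1.3574 < 0, so the root lies in [5.125, 5.25]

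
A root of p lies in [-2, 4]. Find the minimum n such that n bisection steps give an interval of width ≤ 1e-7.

26

Width after n steps is 6/2^n. Need 2^n ≥ 6/1e-7 = 60000000.
2^25 = 33554432 < 60000000 ≤ 2^26 = 67108864, so n = 26.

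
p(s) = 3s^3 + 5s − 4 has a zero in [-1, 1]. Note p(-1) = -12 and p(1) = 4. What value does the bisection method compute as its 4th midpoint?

0.625

p(0) = -4 < 0, so the root lies in [0, 1]
p(0.5) = -1.125 < 0, so the root lies in [0.5, 1]
p(0.75) = 1.015625 > 0, so the root lies in [0.5, 0.75]
p(0.625) = -0.1426 < 0, so the root lies in [0.625, 0.75]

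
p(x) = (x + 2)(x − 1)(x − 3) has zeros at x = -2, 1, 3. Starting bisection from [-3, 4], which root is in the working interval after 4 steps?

x = 0.5 gives p = 3.125, positive; keep [-3, 0.5]
x = -1.25 gives p = 7.171875, positive; keep [-3, -1.25]
x = -2.125 gives p = -2.001953, negative; keep [-2.125, -1.25]
x = -1.6875 gives p = 3.9368, positive; keep [-2.125, -1.6875]

-2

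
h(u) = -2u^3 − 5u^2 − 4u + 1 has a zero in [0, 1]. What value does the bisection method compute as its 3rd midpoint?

0.125

h(0.5) = -2.5 < 0, so the root lies in [0, 0.5]
h(0.25) = -0.34375 < 0, so the root lies in [0, 0.25]
h(0.125) = 0.417969 > 0, so the root lies in [0.125, 0.25]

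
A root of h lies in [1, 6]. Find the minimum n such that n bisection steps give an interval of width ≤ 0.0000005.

Width after n steps is 5/2^n. Need 2^n ≥ 5/0.0000005 = 10000000.
2^23 = 8388608 < 10000000 ≤ 2^24 = 16777216, so n = 24.

24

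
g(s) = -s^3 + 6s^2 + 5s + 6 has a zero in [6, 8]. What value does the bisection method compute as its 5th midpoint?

g(7) = -8 < 0, so the root lies in [6, 7]
g(6.5) = 17.375 > 0, so the root lies in [6.5, 7]
g(6.75) = 5.578125 > 0, so the root lies in [6.75, 7]
g(6.875) = -0.9824 < 0, so the root lies in [6.75, 6.875]
g(6.8125) = 2.3542 > 0, so the root lies in [6.8125, 6.875]

6.8125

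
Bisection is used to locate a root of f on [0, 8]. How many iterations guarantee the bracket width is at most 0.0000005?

24

Width after n steps is 8/2^n. Need 2^n ≥ 8/0.0000005 = 16000000.
2^23 = 8388608 < 16000000 ≤ 2^24 = 16777216, so n = 24.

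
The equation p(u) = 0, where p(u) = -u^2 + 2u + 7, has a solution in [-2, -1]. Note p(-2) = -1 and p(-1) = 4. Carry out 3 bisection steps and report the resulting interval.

m = -1.5, p(m) = 1.75 (+); new bracket [-2, -1.5]
m = -1.75, p(m) = 0.4375 (+); new bracket [-2, -1.75]
m = -1.875, p(m) = -0.265625 (−); new bracket [-1.875, -1.75]

[-1.875, -1.75]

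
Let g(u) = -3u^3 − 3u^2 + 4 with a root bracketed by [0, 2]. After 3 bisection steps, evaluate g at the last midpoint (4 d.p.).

midpoint 1: g = -2 < 0 → [0, 1]
midpoint 0.5: g = 2.875 > 0 → [0.5, 1]
midpoint 0.75: g = 1.046875 > 0 → [0.75, 1]

1.0469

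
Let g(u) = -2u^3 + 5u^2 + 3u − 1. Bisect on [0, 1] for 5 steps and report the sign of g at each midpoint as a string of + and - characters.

m = 0.5, g(m) = 1.5 (+); new bracket [0, 0.5]
m = 0.25, g(m) = 0.03125 (+); new bracket [0, 0.25]
m = 0.125, g(m) = -0.550781 (−); new bracket [0.125, 0.25]
m = 0.1875, g(m) = -0.2749 (−); new bracket [0.1875, 0.25]
m = 0.21875, g(m) = -0.1254 (−); new bracket [0.21875, 0.25]

++---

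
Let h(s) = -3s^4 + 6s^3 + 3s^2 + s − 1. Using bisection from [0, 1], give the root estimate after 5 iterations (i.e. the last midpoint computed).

h(0.5) = 0.8125 > 0, so the root lies in [0, 0.5]
h(0.25) = -0.480469 < 0, so the root lies in [0.25, 0.5]
h(0.375) = 0.053955 > 0, so the root lies in [0.25, 0.375]
h(0.3125) = -0.24 < 0, so the root lies in [0.3125, 0.375]
h(0.34375) = -0.0999 < 0, so the root lies in [0.34375, 0.375]

0.34375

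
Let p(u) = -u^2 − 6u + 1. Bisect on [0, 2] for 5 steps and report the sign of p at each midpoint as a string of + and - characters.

p(1) = -6 < 0, so the root lies in [0, 1]
p(0.5) = -2.25 < 0, so the root lies in [0, 0.5]
p(0.25) = -0.5625 < 0, so the root lies in [0, 0.25]
p(0.125) = 0.2344 > 0, so the root lies in [0.125, 0.25]
p(0.1875) = -0.1602 < 0, so the root lies in [0.125, 0.1875]

---+-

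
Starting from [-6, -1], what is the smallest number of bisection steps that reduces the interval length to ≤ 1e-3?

13

Width after n steps is 5/2^n. Need 2^n ≥ 5/1e-3 = 5000.
2^12 = 4096 < 5000 ≤ 2^13 = 8192, so n = 13.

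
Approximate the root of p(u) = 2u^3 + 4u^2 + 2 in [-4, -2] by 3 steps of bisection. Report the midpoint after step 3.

midpoint -3: p = -16 < 0 → [-3, -2]
midpoint -2.5: p = -4.25 < 0 → [-2.5, -2]
midpoint -2.25: p = -0.53125 < 0 → [-2.25, -2]

-2.25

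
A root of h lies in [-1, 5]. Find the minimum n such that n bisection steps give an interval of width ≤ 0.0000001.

Width after n steps is 6/2^n. Need 2^n ≥ 6/0.0000001 = 60000000.
2^25 = 33554432 < 60000000 ≤ 2^26 = 67108864, so n = 26.

26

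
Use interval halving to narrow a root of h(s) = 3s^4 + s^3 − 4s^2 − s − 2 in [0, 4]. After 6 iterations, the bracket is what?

midpoint 2: h = 36 > 0 → [0, 2]
midpoint 1: h = -3 < 0 → [1, 2]
midpoint 1.5: h = 6.0625 > 0 → [1, 1.5]
midpoint 1.25: h = -0.2227 < 0 → [1.25, 1.5]
midpoint 1.375: h = 2.3855 > 0 → [1.25, 1.375]
midpoint 1.3125: h = 0.9605 > 0 → [1.25, 1.3125]

[1.25, 1.3125]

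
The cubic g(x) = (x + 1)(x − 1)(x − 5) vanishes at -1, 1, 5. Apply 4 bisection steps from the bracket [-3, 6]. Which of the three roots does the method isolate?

x = 1.5 gives g = -4.375, negative; keep [1.5, 6]
x = 3.75 gives g = -16.328125, negative; keep [3.75, 6]
x = 4.875 gives g = -2.845703, negative; keep [4.875, 6]
x = 5.4375 gives g = 12.4978, positive; keep [4.875, 5.4375]

5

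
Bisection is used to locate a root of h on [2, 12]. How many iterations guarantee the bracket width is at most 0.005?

Width after n steps is 10/2^n. Need 2^n ≥ 10/0.005 = 2000.
2^10 = 1024 < 2000 ≤ 2^11 = 2048, so n = 11.

11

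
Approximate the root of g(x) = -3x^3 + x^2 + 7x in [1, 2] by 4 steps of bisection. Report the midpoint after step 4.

1.6875

midpoint 1.5: g = 2.625 > 0 → [1.5, 2]
midpoint 1.75: g = -0.765625 < 0 → [1.5, 1.75]
midpoint 1.625: g = 1.142578 > 0 → [1.625, 1.75]
midpoint 1.6875: g = 0.2439 > 0 → [1.6875, 1.75]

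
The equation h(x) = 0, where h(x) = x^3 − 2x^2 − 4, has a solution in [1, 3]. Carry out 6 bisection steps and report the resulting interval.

[2.59375, 2.625]

midpoint 2: h = -4 < 0 → [2, 3]
midpoint 2.5: h = -0.875 < 0 → [2.5, 3]
midpoint 2.75: h = 1.671875 > 0 → [2.5, 2.75]
midpoint 2.625: h = 0.3066 > 0 → [2.5, 2.625]
midpoint 2.5625: h = -0.3064 < 0 → [2.5625, 2.625]
midpoint 2.59375: h = -0.0055 < 0 → [2.59375, 2.625]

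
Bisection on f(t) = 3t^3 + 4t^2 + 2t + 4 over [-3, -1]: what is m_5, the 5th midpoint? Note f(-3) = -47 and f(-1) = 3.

f(-2) = -8 < 0, so the root lies in [-2, -1]
f(-1.5) = -0.125 < 0, so the root lies in [-1.5, -1]
f(-1.25) = 1.890625 > 0, so the root lies in [-1.5, -1.25]
f(-1.375) = 1.0137 > 0, so the root lies in [-1.5, -1.375]
f(-1.4375) = 0.4792 > 0, so the root lies in [-1.5, -1.4375]

-1.4375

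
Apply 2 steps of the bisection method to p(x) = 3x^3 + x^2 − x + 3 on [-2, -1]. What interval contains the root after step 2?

midpoint -1.5: p = -3.375 < 0 → [-1.5, -1]
midpoint -1.25: p = -0.046875 < 0 → [-1.25, -1]

[-1.25, -1]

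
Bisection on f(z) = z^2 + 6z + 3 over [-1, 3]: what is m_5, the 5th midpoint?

-0.625

midpoint 1: f = 10 > 0 → [-1, 1]
midpoint 0: f = 3 > 0 → [-1, 0]
midpoint -0.5: f = 0.25 > 0 → [-1, -0.5]
midpoint -0.75: f = -0.9375 < 0 → [-0.75, -0.5]
midpoint -0.625: f = -0.3594 < 0 → [-0.625, -0.5]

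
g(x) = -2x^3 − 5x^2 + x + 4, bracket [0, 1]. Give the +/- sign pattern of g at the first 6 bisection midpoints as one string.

++-++-

x = 0.5 gives g = 3, positive; keep [0.5, 1]
x = 0.75 gives g = 1.09375, positive; keep [0.75, 1]
x = 0.875 gives g = -0.292969, negative; keep [0.75, 0.875]
x = 0.8125 gives g = 0.439, positive; keep [0.8125, 0.875]
x = 0.84375 gives g = 0.0828, positive; keep [0.84375, 0.875]
x = 0.859375 gives g = -0.1026, negative; keep [0.84375, 0.859375]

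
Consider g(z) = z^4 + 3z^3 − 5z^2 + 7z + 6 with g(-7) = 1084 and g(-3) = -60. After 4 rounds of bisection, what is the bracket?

midpoint -5: g = 96 > 0 → [-5, -3]
midpoint -4: g = -38 < 0 → [-5, -4]
midpoint -4.5: g = 9.9375 > 0 → [-4.5, -4]
midpoint -4.25: g = -18.1055 < 0 → [-4.5, -4.25]

[-4.5, -4.25]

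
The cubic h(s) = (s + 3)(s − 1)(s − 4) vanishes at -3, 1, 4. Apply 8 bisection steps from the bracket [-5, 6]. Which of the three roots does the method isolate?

-3

m = 0.5, h(m) = 6.125 (+); new bracket [-5, 0.5]
m = -2.25, h(m) = 15.234375 (+); new bracket [-5, -2.25]
m = -3.625, h(m) = -22.041016 (−); new bracket [-3.625, -2.25]
m = -2.9375, h(m) = 1.7073 (+); new bracket [-3.625, -2.9375]
m = -3.28125, h(m) = -8.7674 (−); new bracket [-3.28125, -2.9375]
m = -3.109375, h(m) = -3.1954 (−); new bracket [-3.109375, -2.9375]
m = -3.0234375, h(m) = -0.6623 (−); new bracket [-3.0234375, -2.9375]
m = -2.98046875, h(m) = 0.5427 (+); new bracket [-3.0234375, -2.98046875]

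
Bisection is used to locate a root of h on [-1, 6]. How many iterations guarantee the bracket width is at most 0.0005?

Width after n steps is 7/2^n. Need 2^n ≥ 7/0.0005 = 14000.
2^13 = 8192 < 14000 ≤ 2^14 = 16384, so n = 14.

14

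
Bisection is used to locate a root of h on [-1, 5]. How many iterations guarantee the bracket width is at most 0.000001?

23

Width after n steps is 6/2^n. Need 2^n ≥ 6/0.000001 = 6000000.
2^22 = 4194304 < 6000000 ≤ 2^23 = 8388608, so n = 23.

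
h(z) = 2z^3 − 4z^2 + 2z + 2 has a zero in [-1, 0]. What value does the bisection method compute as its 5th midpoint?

h(-0.5) = -0.25 < 0, so the root lies in [-0.5, 0]
h(-0.25) = 1.21875 > 0, so the root lies in [-0.5, -0.25]
h(-0.375) = 0.582031 > 0, so the root lies in [-0.5, -0.375]
h(-0.4375) = 0.1919 > 0, so the root lies in [-0.5, -0.4375]
h(-0.46875) = -0.0224 < 0, so the root lies in [-0.46875, -0.4375]

-0.46875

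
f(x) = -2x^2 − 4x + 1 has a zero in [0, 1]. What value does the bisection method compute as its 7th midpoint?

f(0.5) = -1.5 < 0, so the root lies in [0, 0.5]
f(0.25) = -0.125 < 0, so the root lies in [0, 0.25]
f(0.125) = 0.46875 > 0, so the root lies in [0.125, 0.25]
f(0.1875) = 0.1797 > 0, so the root lies in [0.1875, 0.25]
f(0.21875) = 0.0293 > 0, so the root lies in [0.21875, 0.25]
f(0.234375) = -0.0474 < 0, so the root lies in [0.21875, 0.234375]
f(0.2265625) = -0.0089 < 0, so the root lies in [0.21875, 0.2265625]

0.2265625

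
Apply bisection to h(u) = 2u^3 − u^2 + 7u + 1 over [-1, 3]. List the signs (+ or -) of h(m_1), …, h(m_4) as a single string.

h(1) = 9 > 0, so the root lies in [-1, 1]
h(0) = 1 > 0, so the root lies in [-1, 0]
h(-0.5) = -3 < 0, so the root lies in [-0.5, 0]
h(-0.25) = -0.8438 < 0, so the root lies in [-0.25, 0]

++--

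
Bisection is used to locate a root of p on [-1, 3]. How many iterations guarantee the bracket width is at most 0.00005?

Width after n steps is 4/2^n. Need 2^n ≥ 4/0.00005 = 80000.
2^16 = 65536 < 80000 ≤ 2^17 = 131072, so n = 17.

17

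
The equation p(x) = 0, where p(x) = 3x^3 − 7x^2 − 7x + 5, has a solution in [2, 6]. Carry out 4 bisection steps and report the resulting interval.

x = 4 gives p = 57, positive; keep [2, 4]
x = 3 gives p = 2, positive; keep [2, 3]
x = 2.5 gives p = -9.375, negative; keep [2.5, 3]
x = 2.75 gives p = -4.7969, negative; keep [2.75, 3]

[2.75, 3]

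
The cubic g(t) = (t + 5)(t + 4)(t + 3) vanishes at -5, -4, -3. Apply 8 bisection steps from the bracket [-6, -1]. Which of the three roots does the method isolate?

-3

t = -3.5 gives g = -0.375, negative; keep [-3.5, -1]
t = -2.25 gives g = 3.609375, positive; keep [-3.5, -2.25]
t = -2.875 gives g = 0.298828, positive; keep [-3.5, -2.875]
t = -3.1875 gives g = -0.2761, negative; keep [-3.1875, -2.875]
t = -3.03125 gives g = -0.0596, negative; keep [-3.03125, -2.875]
t = -2.953125 gives g = 0.1004, positive; keep [-3.03125, -2.953125]
t = -2.9921875 gives g = 0.0158, positive; keep [-3.03125, -2.9921875]
t = -3.01171875 gives g = -0.023, negative; keep [-3.01171875, -2.9921875]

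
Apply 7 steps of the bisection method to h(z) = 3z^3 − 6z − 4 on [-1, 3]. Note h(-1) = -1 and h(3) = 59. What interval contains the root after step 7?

[1.65625, 1.6875]

h(1) = -7 < 0, so the root lies in [1, 3]
h(2) = 8 > 0, so the root lies in [1, 2]
h(1.5) = -2.875 < 0, so the root lies in [1.5, 2]
h(1.75) = 1.5781 > 0, so the root lies in [1.5, 1.75]
h(1.625) = -0.877 < 0, so the root lies in [1.625, 1.75]
h(1.6875) = 0.2913 > 0, so the root lies in [1.625, 1.6875]
h(1.65625) = -0.3074 < 0, so the root lies in [1.65625, 1.6875]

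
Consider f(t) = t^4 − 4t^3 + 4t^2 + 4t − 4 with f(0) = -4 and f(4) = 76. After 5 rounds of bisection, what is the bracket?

f(2) = 4 > 0, so the root lies in [0, 2]
f(1) = 1 > 0, so the root lies in [0, 1]
f(0.5) = -1.4375 < 0, so the root lies in [0.5, 1]
f(0.75) = -0.1211 < 0, so the root lies in [0.75, 1]
f(0.875) = 0.469 > 0, so the root lies in [0.75, 0.875]

[0.75, 0.875]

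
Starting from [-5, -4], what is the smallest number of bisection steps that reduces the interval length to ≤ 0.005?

Width after n steps is 1/2^n. Need 2^n ≥ 1/0.005 = 200.
2^7 = 128 < 200 ≤ 2^8 = 256, so n = 8.

8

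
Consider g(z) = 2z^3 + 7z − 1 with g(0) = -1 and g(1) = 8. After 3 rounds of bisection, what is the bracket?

[0.125, 0.25]

m = 0.5, g(m) = 2.75 (+); new bracket [0, 0.5]
m = 0.25, g(m) = 0.78125 (+); new bracket [0, 0.25]
m = 0.125, g(m) = -0.121094 (−); new bracket [0.125, 0.25]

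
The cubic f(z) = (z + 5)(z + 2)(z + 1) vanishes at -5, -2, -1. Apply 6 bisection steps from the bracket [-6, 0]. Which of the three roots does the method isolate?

-5

midpoint -3: f = 4 > 0 → [-6, -3]
midpoint -4.5: f = 4.375 > 0 → [-6, -4.5]
midpoint -5.25: f = -3.453125 < 0 → [-5.25, -4.5]
midpoint -4.875: f = 1.3926 > 0 → [-5.25, -4.875]
midpoint -5.0625: f = -0.7776 < 0 → [-5.0625, -4.875]
midpoint -4.96875: f = 0.3682 > 0 → [-5.0625, -4.96875]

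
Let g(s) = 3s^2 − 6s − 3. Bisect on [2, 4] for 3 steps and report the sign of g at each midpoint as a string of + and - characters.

m = 3, g(m) = 6 (+); new bracket [2, 3]
m = 2.5, g(m) = 0.75 (+); new bracket [2, 2.5]
m = 2.25, g(m) = -1.3125 (−); new bracket [2.25, 2.5]

++-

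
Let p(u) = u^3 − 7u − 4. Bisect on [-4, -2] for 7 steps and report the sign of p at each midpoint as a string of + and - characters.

m = -3, p(m) = -10 (−); new bracket [-3, -2]
m = -2.5, p(m) = -2.125 (−); new bracket [-2.5, -2]
m = -2.25, p(m) = 0.359375 (+); new bracket [-2.5, -2.25]
m = -2.375, p(m) = -0.7715 (−); new bracket [-2.375, -2.25]
m = -2.3125, p(m) = -0.179 (−); new bracket [-2.3125, -2.25]
m = -2.28125, p(m) = 0.0969 (+); new bracket [-2.3125, -2.28125]
m = -2.296875, p(m) = -0.0393 (−); new bracket [-2.296875, -2.28125]

--+--+-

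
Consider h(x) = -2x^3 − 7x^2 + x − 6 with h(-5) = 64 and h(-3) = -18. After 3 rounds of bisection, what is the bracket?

[-4, -3.75]

x = -4 gives h = 6, positive; keep [-4, -3]
x = -3.5 gives h = -9.5, negative; keep [-4, -3.5]
x = -3.75 gives h = -2.71875, negative; keep [-4, -3.75]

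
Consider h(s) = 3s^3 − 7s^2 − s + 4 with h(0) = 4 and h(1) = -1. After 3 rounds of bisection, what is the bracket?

midpoint 0.5: h = 2.125 > 0 → [0.5, 1]
midpoint 0.75: h = 0.578125 > 0 → [0.75, 1]
midpoint 0.875: h = -0.224609 < 0 → [0.75, 0.875]

[0.75, 0.875]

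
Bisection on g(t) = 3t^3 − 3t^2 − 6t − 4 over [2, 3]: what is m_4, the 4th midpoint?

m = 2.5, g(m) = 9.125 (+); new bracket [2, 2.5]
m = 2.25, g(m) = 1.484375 (+); new bracket [2, 2.25]
m = 2.125, g(m) = -1.509766 (−); new bracket [2.125, 2.25]
m = 2.1875, g(m) = -0.0779 (−); new bracket [2.1875, 2.25]

2.1875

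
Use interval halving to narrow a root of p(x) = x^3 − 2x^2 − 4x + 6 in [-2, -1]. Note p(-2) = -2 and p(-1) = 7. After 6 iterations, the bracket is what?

p(-1.5) = 4.125 > 0, so the root lies in [-2, -1.5]
p(-1.75) = 1.515625 > 0, so the root lies in [-2, -1.75]
p(-1.875) = -0.123047 < 0, so the root lies in [-1.875, -1.75]
p(-1.8125) = 0.7253 > 0, so the root lies in [-1.875, -1.8125]
p(-1.84375) = 0.3085 > 0, so the root lies in [-1.875, -1.84375]
p(-1.859375) = 0.0946 > 0, so the root lies in [-1.875, -1.859375]

[-1.875, -1.859375]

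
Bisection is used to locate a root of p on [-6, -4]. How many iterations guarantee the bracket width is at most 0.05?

6

Width after n steps is 2/2^n. Need 2^n ≥ 2/0.05 = 40.
2^5 = 32 < 40 ≤ 2^6 = 64, so n = 6.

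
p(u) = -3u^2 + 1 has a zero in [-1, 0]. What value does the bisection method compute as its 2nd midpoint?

p(-0.5) = 0.25 > 0, so the root lies in [-1, -0.5]
p(-0.75) = -0.6875 < 0, so the root lies in [-0.75, -0.5]

-0.75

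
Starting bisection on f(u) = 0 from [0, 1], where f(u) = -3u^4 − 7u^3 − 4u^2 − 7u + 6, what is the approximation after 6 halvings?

0.515625

u = 0.5 gives f = 0.4375, positive; keep [0.5, 1]
u = 0.75 gives f = -5.402344, negative; keep [0.5, 0.75]
u = 0.625 gives f = -2.104248, negative; keep [0.5, 0.625]
u = 0.5625 gives f = -0.7493, negative; keep [0.5, 0.5625]
u = 0.53125 gives f = -0.1361, negative; keep [0.5, 0.53125]
u = 0.515625 gives f = 0.1555, positive; keep [0.515625, 0.53125]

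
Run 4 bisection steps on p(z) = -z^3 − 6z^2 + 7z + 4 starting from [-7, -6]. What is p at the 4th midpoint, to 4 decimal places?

midpoint -6.5: p = -20.375 < 0 → [-7, -6.5]
midpoint -6.75: p = -9.078125 < 0 → [-7, -6.75]
midpoint -6.875: p = -2.767578 < 0 → [-7, -6.875]
midpoint -6.9375: p = 0.5583 > 0 → [-6.9375, -6.875]

0.5583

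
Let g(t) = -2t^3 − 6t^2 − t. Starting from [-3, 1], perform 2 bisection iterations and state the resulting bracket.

[-3, -2]

m = -1, g(m) = -3 (−); new bracket [-3, -1]
m = -2, g(m) = -6 (−); new bracket [-3, -2]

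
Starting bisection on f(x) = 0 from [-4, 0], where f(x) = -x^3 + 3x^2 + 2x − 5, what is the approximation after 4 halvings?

f(-2) = 11 > 0, so the root lies in [-2, 0]
f(-1) = -3 < 0, so the root lies in [-2, -1]
f(-1.5) = 2.125 > 0, so the root lies in [-1.5, -1]
f(-1.25) = -0.8594 < 0, so the root lies in [-1.5, -1.25]

-1.25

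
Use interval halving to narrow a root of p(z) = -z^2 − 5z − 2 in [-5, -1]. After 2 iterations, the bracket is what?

[-5, -4]

m = -3, p(m) = 4 (+); new bracket [-5, -3]
m = -4, p(m) = 2 (+); new bracket [-5, -4]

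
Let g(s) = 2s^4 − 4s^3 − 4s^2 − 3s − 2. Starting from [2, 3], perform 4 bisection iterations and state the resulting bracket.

[2.875, 2.9375]

midpoint 2.5: g = -18.875 < 0 → [2.5, 3]
midpoint 2.75: g = -9.304688 < 0 → [2.75, 3]
midpoint 2.875: g = -2.101074 < 0 → [2.875, 3]
midpoint 2.9375: g = 2.1983 > 0 → [2.875, 2.9375]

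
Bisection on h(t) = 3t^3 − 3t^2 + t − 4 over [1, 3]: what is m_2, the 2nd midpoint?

t = 2 gives h = 10, positive; keep [1, 2]
t = 1.5 gives h = 0.875, positive; keep [1, 1.5]

1.5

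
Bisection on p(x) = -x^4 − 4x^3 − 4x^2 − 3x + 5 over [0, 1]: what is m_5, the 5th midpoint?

0.65625

p(0.5) = 1.9375 > 0, so the root lies in [0.5, 1]
p(0.75) = -1.503906 < 0, so the root lies in [0.5, 0.75]
p(0.625) = 0.43335 > 0, so the root lies in [0.625, 0.75]
p(0.6875) = -0.4763 < 0, so the root lies in [0.625, 0.6875]
p(0.65625) = -0.0074 < 0, so the root lies in [0.625, 0.65625]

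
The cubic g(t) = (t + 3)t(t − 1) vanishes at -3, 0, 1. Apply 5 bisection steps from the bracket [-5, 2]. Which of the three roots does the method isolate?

-3

midpoint -1.5: g = 5.625 > 0 → [-5, -1.5]
midpoint -3.25: g = -3.453125 < 0 → [-3.25, -1.5]
midpoint -2.375: g = 5.009766 > 0 → [-3.25, -2.375]
midpoint -2.8125: g = 2.0105 > 0 → [-3.25, -2.8125]
midpoint -3.03125: g = -0.3819 < 0 → [-3.03125, -2.8125]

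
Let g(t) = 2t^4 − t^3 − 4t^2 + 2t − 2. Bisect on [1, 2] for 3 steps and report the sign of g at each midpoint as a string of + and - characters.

-++

midpoint 1.5: g = -1.25 < 0 → [1.5, 2]
midpoint 1.75: g = 2.648438 > 0 → [1.5, 1.75]
midpoint 1.625: g = 0.342285 > 0 → [1.5, 1.625]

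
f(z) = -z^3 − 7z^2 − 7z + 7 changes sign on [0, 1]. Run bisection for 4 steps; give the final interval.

[0.5625, 0.625]

midpoint 0.5: f = 1.625 > 0 → [0.5, 1]
midpoint 0.75: f = -2.609375 < 0 → [0.5, 0.75]
midpoint 0.625: f = -0.353516 < 0 → [0.5, 0.625]
midpoint 0.5625: f = 0.6697 > 0 → [0.5625, 0.625]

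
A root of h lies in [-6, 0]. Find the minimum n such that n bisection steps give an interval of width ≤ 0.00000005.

27

Width after n steps is 6/2^n. Need 2^n ≥ 6/0.00000005 = 120000000.
2^26 = 67108864 < 120000000 ≤ 2^27 = 134217728, so n = 27.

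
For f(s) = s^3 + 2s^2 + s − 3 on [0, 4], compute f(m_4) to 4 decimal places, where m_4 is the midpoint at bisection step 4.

-0.7031

s = 2 gives f = 15, positive; keep [0, 2]
s = 1 gives f = 1, positive; keep [0, 1]
s = 0.5 gives f = -1.875, negative; keep [0.5, 1]
s = 0.75 gives f = -0.7031, negative; keep [0.75, 1]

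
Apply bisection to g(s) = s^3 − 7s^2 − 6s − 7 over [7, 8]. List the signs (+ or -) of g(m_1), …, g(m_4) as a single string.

--+-

midpoint 7.5: g = -23.875 < 0 → [7.5, 8]
midpoint 7.75: g = -8.453125 < 0 → [7.75, 8]
midpoint 7.875: g = 0.013672 > 0 → [7.75, 7.875]
midpoint 7.8125: g = -4.2839 < 0 → [7.8125, 7.875]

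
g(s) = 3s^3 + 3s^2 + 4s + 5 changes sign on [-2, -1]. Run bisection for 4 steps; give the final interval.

[-1.1875, -1.125]

midpoint -1.5: g = -4.375 < 0 → [-1.5, -1]
midpoint -1.25: g = -1.171875 < 0 → [-1.25, -1]
midpoint -1.125: g = 0.025391 > 0 → [-1.25, -1.125]
midpoint -1.1875: g = -0.5432 < 0 → [-1.1875, -1.125]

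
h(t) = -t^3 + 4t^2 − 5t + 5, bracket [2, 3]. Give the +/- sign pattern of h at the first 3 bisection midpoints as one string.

++-

midpoint 2.5: h = 1.875 > 0 → [2.5, 3]
midpoint 2.75: h = 0.703125 > 0 → [2.75, 3]
midpoint 2.875: h = -0.076172 < 0 → [2.75, 2.875]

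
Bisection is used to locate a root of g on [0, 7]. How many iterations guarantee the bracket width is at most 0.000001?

23

Width after n steps is 7/2^n. Need 2^n ≥ 7/0.000001 = 7000000.
2^22 = 4194304 < 7000000 ≤ 2^23 = 8388608, so n = 23.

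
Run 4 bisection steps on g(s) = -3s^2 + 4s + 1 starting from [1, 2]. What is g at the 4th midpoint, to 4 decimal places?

-0.0742

g(1.5) = 0.25 > 0, so the root lies in [1.5, 2]
g(1.75) = -1.1875 < 0, so the root lies in [1.5, 1.75]
g(1.625) = -0.421875 < 0, so the root lies in [1.5, 1.625]
g(1.5625) = -0.0742 < 0, so the root lies in [1.5, 1.5625]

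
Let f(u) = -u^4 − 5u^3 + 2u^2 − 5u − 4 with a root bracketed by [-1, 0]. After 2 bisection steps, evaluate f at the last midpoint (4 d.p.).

u = -0.5 gives f = -0.4375, negative; keep [-1, -0.5]
u = -0.75 gives f = 2.667969, positive; keep [-0.75, -0.5]

2.6680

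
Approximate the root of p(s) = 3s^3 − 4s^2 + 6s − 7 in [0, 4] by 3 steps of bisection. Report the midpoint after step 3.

1.5

p(2) = 13 > 0, so the root lies in [0, 2]
p(1) = -2 < 0, so the root lies in [1, 2]
p(1.5) = 3.125 > 0, so the root lies in [1, 1.5]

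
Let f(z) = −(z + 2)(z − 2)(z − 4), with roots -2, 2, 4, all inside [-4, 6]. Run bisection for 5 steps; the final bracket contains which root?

-2

midpoint 1: f = -9 < 0 → [-4, 1]
midpoint -1.5: f = -9.625 < 0 → [-4, -1.5]
midpoint -2.75: f = 24.046875 > 0 → [-2.75, -1.5]
midpoint -2.125: f = 3.1582 > 0 → [-2.125, -1.5]
midpoint -1.8125: f = -4.155 < 0 → [-2.125, -1.8125]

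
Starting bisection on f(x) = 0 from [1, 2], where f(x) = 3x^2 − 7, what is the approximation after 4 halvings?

1.5625

m = 1.5, f(m) = -0.25 (−); new bracket [1.5, 2]
m = 1.75, f(m) = 2.1875 (+); new bracket [1.5, 1.75]
m = 1.625, f(m) = 0.921875 (+); new bracket [1.5, 1.625]
m = 1.5625, f(m) = 0.3242 (+); new bracket [1.5, 1.5625]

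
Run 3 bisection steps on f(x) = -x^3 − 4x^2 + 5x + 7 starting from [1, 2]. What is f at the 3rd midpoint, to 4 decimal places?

f(1.5) = 2.125 > 0, so the root lies in [1.5, 2]
f(1.75) = -1.859375 < 0, so the root lies in [1.5, 1.75]
f(1.625) = 0.271484 > 0, so the root lies in [1.625, 1.75]

0.2715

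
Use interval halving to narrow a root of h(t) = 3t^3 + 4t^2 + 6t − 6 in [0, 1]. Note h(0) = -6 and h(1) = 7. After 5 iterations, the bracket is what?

midpoint 0.5: h = -1.625 < 0 → [0.5, 1]
midpoint 0.75: h = 2.015625 > 0 → [0.5, 0.75]
midpoint 0.625: h = 0.044922 > 0 → [0.5, 0.625]
midpoint 0.5625: h = -0.8254 < 0 → [0.5625, 0.625]
midpoint 0.59375: h = -0.3994 < 0 → [0.59375, 0.625]

[0.59375, 0.625]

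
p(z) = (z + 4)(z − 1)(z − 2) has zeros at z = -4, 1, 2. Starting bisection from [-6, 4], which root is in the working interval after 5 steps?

-4

m = -1, p(m) = 18 (+); new bracket [-6, -1]
m = -3.5, p(m) = 12.375 (+); new bracket [-6, -3.5]
m = -4.75, p(m) = -29.109375 (−); new bracket [-4.75, -3.5]
m = -4.125, p(m) = -3.9238 (−); new bracket [-4.125, -3.5]
m = -3.8125, p(m) = 5.2449 (+); new bracket [-4.125, -3.8125]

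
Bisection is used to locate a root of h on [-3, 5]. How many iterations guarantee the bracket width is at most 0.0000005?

24

Width after n steps is 8/2^n. Need 2^n ≥ 8/0.0000005 = 16000000.
2^23 = 8388608 < 16000000 ≤ 2^24 = 16777216, so n = 24.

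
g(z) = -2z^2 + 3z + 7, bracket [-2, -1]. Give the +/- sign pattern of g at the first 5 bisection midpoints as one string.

midpoint -1.5: g = -2 < 0 → [-1.5, -1]
midpoint -1.25: g = 0.125 > 0 → [-1.5, -1.25]
midpoint -1.375: g = -0.90625 < 0 → [-1.375, -1.25]
midpoint -1.3125: g = -0.3828 < 0 → [-1.3125, -1.25]
midpoint -1.28125: g = -0.127 < 0 → [-1.28125, -1.25]

-+---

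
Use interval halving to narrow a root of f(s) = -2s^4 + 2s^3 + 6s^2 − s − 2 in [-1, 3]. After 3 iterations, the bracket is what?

f(1) = 3 > 0, so the root lies in [1, 3]
f(2) = 4 > 0, so the root lies in [2, 3]
f(2.5) = -13.875 < 0, so the root lies in [2, 2.5]

[2, 2.5]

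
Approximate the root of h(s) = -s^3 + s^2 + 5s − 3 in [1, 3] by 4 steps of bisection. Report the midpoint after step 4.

s = 2 gives h = 3, positive; keep [2, 3]
s = 2.5 gives h = 0.125, positive; keep [2.5, 3]
s = 2.75 gives h = -2.484375, negative; keep [2.5, 2.75]
s = 2.625 gives h = -1.0723, negative; keep [2.5, 2.625]

2.625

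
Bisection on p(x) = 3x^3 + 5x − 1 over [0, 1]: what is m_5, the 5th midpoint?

x = 0.5 gives p = 1.875, positive; keep [0, 0.5]
x = 0.25 gives p = 0.296875, positive; keep [0, 0.25]
x = 0.125 gives p = -0.369141, negative; keep [0.125, 0.25]
x = 0.1875 gives p = -0.0427, negative; keep [0.1875, 0.25]
x = 0.21875 gives p = 0.1252, positive; keep [0.1875, 0.21875]

0.21875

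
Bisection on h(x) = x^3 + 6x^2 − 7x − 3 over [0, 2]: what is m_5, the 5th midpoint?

midpoint 1: h = -3 < 0 → [1, 2]
midpoint 1.5: h = 3.375 > 0 → [1, 1.5]
midpoint 1.25: h = -0.421875 < 0 → [1.25, 1.5]
midpoint 1.375: h = 1.3184 > 0 → [1.25, 1.375]
midpoint 1.3125: h = 0.4094 > 0 → [1.25, 1.3125]

1.3125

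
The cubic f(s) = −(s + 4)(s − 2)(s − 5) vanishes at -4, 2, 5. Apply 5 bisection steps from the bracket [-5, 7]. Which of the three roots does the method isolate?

s = 1 gives f = -20, negative; keep [-5, 1]
s = -2 gives f = -56, negative; keep [-5, -2]
s = -3.5 gives f = -23.375, negative; keep [-5, -3.5]
s = -4.25 gives f = 14.4531, positive; keep [-4.25, -3.5]
s = -3.875 gives f = -6.5176, negative; keep [-4.25, -3.875]

-4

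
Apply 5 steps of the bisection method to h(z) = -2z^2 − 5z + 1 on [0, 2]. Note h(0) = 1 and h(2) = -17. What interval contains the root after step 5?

[0.125, 0.1875]

z = 1 gives h = -6, negative; keep [0, 1]
z = 0.5 gives h = -2, negative; keep [0, 0.5]
z = 0.25 gives h = -0.375, negative; keep [0, 0.25]
z = 0.125 gives h = 0.3438, positive; keep [0.125, 0.25]
z = 0.1875 gives h = -0.0078, negative; keep [0.125, 0.1875]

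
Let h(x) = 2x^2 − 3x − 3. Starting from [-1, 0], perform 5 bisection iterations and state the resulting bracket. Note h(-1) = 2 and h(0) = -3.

m = -0.5, h(m) = -1 (−); new bracket [-1, -0.5]
m = -0.75, h(m) = 0.375 (+); new bracket [-0.75, -0.5]
m = -0.625, h(m) = -0.34375 (−); new bracket [-0.75, -0.625]
m = -0.6875, h(m) = 0.0078 (+); new bracket [-0.6875, -0.625]
m = -0.65625, h(m) = -0.1699 (−); new bracket [-0.6875, -0.65625]

[-0.6875, -0.65625]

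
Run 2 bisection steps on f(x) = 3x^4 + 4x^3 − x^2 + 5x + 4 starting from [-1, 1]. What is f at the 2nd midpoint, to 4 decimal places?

0.9375

f(0) = 4 > 0, so the root lies in [-1, 0]
f(-0.5) = 0.9375 > 0, so the root lies in [-1, -0.5]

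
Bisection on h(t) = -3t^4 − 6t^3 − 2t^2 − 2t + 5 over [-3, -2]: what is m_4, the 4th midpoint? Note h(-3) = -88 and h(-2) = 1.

t = -2.5 gives h = -25.9375, negative; keep [-2.5, -2]
t = -2.25 gives h = -9.167969, negative; keep [-2.25, -2]
t = -2.125 gives h = -3.379639, negative; keep [-2.125, -2]
t = -2.0625 gives h = -1.0279, negative; keep [-2.0625, -2]

-2.0625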